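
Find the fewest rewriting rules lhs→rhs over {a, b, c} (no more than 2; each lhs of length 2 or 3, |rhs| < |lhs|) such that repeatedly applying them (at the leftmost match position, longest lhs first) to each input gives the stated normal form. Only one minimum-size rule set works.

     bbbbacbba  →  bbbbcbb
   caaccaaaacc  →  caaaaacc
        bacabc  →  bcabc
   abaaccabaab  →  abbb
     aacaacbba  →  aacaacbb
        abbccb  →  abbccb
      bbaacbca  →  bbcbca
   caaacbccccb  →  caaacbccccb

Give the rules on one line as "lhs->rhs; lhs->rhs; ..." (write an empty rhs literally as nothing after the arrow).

ba->b; cca->

  | bbbbacbba => bbbbcbba => bbbbcbb
  | caaccaaaacc => caaaaacc
  | bacabc => bcabc
  | abaaccabaab => abaccabaab => abccabaab => abbaab => abbab => abbb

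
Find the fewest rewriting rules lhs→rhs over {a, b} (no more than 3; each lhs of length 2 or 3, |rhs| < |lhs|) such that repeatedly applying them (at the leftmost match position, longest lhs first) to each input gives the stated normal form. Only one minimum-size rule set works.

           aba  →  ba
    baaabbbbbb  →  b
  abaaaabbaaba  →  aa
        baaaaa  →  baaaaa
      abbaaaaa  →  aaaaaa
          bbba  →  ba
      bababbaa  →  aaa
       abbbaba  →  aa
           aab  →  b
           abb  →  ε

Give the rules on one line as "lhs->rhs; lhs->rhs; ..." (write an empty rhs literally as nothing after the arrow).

  | aba => ba
  | baaabbbbbb => baabbbbbb => babbbbbb => bbbbbbb => bbbbb => bbb => b
  | abaaaabbaaba => baaaabbaaba => baaabbaaba => baabbaaba => babbaaba => bbbaaba => baaba => baba => bba => aa
  | baaaaa

ab->b; bb->; bba->aa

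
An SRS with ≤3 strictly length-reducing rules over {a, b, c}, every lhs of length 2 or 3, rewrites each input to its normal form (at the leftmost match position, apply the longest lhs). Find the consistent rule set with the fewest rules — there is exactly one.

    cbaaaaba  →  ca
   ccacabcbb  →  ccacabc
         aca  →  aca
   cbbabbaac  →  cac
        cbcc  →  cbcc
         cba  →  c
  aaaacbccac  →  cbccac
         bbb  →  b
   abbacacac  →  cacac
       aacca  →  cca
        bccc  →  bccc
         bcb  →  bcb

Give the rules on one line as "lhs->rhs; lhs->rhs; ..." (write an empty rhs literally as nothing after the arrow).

  | cbaaaaba => caaaba => caba => ca
  | ccacabcbb => ccacabc
  | aca
  | cbbabbaac => cabbaac => caaac => cac

aa->; ba->; bb->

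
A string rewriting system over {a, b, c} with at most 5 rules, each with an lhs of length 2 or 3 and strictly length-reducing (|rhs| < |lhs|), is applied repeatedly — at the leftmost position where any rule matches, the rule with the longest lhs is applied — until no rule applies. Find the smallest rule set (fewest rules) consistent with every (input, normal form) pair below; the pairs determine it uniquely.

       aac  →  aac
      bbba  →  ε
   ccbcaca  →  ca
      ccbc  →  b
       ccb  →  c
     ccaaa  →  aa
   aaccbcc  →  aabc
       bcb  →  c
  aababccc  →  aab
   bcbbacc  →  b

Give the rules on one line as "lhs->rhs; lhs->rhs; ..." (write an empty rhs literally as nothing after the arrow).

  | aac
  | bbba => cba => ba => ε
  | ccbcaca => bbcaca => ccaca => baca => ca
  | ccbc => bbc => cc => b

ba->; bb->c; cb->b; cc->b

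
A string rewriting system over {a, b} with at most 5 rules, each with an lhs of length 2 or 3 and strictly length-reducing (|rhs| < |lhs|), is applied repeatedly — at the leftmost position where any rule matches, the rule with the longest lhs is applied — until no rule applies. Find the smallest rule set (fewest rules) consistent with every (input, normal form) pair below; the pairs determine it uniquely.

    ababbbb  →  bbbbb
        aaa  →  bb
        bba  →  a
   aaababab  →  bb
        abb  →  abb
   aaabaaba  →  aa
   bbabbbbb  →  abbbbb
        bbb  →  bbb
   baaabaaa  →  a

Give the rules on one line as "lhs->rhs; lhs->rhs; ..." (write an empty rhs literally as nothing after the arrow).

aaa->bb; aab->bb; ba->a; baa->a

  | ababbbb => aabbbb => bbbbb
  | aaa => bb
  | bba => ba => a
  | aaababab => bbbabab => bbabab => babab => abab => aab => bb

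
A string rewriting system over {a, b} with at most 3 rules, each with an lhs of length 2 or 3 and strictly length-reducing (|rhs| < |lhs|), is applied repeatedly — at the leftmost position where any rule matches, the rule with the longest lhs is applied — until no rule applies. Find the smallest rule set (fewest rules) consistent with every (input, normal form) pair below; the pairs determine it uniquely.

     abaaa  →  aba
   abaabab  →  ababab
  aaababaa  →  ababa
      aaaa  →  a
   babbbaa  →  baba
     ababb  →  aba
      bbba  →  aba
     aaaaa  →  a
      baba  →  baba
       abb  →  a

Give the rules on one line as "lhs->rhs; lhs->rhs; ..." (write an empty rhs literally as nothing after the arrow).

  | abaaa => abaa => aba
  | abaabab => ababab
  | aaababaa => aababaa => ababaa => ababa
  | aaaa => aaa => aa => a

aa->a; bb->a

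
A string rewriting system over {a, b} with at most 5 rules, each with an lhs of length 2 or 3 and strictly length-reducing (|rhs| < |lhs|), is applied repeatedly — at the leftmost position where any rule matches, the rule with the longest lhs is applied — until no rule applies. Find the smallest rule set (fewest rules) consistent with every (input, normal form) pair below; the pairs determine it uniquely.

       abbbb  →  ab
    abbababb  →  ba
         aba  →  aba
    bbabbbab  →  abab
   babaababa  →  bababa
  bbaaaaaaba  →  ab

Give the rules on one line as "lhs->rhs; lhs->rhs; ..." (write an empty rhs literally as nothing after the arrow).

aa->b; baa->aa; bb->a; bba->ab

  | abbbb => aabb => bbb => ab
  | abbababb => aabbabb => bbbabb => ababb => abaa => aaa => ba
  | aba
  | bbabbbab => abbbbab => aabbab => bbbab => abab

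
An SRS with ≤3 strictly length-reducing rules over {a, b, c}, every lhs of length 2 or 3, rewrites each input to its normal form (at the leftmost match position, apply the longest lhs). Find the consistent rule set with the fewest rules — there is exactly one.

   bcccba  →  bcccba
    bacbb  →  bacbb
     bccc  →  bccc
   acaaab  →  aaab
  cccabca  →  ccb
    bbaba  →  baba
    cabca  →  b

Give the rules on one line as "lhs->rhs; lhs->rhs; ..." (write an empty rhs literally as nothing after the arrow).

bba->ba; ca->

  | bcccba
  | bacbb
  | bccc
  | acaaab => aaab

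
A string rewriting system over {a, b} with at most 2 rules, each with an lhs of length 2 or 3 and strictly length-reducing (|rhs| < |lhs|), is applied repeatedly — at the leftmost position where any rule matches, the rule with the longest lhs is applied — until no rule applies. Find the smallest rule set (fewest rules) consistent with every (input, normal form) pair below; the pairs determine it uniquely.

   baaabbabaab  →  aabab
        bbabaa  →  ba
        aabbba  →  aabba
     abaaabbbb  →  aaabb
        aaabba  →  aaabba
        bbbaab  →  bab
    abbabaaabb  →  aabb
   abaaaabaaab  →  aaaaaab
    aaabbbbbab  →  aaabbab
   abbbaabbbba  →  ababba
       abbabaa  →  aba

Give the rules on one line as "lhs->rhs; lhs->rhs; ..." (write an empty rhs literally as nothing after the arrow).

  | baaabbabaab => aabbabaab => aabbaab => aabab
  | bbabaa => bbaa => ba
  | aabbba => aabba
  | abaaabbbb => aaabbbb => aaabbb => aaabb

baa->a; bbb->bb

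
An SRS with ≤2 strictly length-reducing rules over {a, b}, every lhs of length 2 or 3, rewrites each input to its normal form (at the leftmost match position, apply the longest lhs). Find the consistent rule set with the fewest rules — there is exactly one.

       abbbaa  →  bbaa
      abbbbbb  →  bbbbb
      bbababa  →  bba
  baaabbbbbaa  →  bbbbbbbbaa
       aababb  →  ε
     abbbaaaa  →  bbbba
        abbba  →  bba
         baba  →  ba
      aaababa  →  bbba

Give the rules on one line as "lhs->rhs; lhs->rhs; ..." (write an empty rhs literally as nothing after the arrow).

aaa->bb; ab->

  | abbbaa => bbaa
  | abbbbbb => bbbbb
  | bbababa => bbaba => bba
  | baaabbbbbaa => bbbbbbbbaa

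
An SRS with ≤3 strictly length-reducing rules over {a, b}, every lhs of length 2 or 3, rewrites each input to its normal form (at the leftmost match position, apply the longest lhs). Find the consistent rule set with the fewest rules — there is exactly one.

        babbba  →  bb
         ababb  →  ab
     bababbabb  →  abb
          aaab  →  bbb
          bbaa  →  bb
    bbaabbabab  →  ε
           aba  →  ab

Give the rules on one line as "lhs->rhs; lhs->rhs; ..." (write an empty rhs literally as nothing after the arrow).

aaa->bb; ba->b; bab->

  | babbba => bba => bb
  | ababb => ab
  | bababbabb => abbabb => abb
  | aaab => bbb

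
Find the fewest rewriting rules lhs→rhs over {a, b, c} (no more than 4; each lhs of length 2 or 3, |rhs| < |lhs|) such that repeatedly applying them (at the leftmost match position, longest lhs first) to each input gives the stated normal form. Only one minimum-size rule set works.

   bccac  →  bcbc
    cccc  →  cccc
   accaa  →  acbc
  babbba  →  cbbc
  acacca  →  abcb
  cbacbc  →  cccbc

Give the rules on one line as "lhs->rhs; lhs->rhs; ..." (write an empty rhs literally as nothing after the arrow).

ba->c; ca->b; caa->bc

  | bccac => bcbc
  | cccc
  | accaa => acbc
  | babbba => cbbba => cbbc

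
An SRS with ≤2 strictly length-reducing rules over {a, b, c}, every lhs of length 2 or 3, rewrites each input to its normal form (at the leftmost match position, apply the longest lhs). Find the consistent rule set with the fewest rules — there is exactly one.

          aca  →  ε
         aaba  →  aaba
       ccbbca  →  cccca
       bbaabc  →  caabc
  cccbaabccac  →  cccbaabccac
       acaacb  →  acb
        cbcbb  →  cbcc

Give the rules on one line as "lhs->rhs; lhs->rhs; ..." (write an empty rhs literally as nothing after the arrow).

  | aca => ε
  | aaba
  | ccbbca => cccca
  | bbaabc => caabc

aca->; bb->c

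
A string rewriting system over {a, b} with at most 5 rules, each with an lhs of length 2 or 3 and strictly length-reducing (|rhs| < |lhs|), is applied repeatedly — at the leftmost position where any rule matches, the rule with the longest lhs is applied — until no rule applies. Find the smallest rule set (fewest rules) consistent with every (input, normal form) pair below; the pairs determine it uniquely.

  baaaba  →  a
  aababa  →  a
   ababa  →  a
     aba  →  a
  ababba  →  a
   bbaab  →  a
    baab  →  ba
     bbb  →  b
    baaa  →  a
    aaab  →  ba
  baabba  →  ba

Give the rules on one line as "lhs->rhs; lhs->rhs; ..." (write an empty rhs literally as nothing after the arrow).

aa->a; aaa->ba; ab->a; bb->

  | baaaba => bbaba => aba => aa => a
  | aababa => ababa => aaba => aba => aa => a
  | ababa => aaba => aba => aa => a
  | aba => aa => a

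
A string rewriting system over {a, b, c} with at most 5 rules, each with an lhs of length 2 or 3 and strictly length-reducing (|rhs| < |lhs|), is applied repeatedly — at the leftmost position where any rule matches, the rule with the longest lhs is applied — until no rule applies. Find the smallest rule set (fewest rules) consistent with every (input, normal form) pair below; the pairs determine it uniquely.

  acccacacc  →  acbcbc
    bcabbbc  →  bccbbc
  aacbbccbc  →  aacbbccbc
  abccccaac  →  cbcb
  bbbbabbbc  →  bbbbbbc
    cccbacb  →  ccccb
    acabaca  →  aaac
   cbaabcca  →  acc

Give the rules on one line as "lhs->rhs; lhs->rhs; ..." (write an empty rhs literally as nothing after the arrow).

ab->c; ba->; cac->cb; cca->ac

  | acccacacc => acaccacc => acbcacc => acbcbc
  | bcabbbc => bccbbc
  | aacbbccbc
  | abccccaac => cccccaac => cccacac => caccac => cbcac => cbcb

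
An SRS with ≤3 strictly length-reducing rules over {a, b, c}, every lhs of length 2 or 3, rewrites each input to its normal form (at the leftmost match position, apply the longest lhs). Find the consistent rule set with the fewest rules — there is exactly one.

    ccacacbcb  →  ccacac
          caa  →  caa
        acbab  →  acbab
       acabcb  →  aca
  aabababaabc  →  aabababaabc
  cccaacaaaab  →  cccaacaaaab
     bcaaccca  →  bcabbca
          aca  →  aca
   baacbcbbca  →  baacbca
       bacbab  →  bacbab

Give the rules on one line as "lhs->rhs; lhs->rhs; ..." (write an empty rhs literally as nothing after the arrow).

  | ccacacbcb => ccacac
  | caa
  | acbab
  | acabcb => aca

acc->bb; bcb->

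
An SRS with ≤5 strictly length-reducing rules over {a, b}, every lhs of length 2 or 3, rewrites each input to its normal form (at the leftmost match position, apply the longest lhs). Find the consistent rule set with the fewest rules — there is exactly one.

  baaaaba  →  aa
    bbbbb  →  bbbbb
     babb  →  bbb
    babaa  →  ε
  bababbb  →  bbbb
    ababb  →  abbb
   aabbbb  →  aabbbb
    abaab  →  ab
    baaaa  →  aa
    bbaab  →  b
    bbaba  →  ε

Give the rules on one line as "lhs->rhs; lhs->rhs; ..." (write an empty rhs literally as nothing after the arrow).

ba->; baa->; bab->bb; bba->ba

  | baaaaba => aaba => aa
  | bbbbb
  | babb => bbb
  | babaa => bbaa => baa => ε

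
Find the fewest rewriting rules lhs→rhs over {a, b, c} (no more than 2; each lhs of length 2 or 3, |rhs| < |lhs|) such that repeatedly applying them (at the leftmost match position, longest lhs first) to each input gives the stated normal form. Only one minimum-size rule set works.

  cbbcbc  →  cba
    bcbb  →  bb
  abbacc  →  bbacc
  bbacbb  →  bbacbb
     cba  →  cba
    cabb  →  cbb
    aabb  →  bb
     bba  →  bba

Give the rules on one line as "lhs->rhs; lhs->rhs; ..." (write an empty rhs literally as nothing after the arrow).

ab->b; bc->a

  | cbbcbc => cbabc => cbbc => cba
  | bcbb => abb => bb
  | abbacc => bbacc
  | bbacbb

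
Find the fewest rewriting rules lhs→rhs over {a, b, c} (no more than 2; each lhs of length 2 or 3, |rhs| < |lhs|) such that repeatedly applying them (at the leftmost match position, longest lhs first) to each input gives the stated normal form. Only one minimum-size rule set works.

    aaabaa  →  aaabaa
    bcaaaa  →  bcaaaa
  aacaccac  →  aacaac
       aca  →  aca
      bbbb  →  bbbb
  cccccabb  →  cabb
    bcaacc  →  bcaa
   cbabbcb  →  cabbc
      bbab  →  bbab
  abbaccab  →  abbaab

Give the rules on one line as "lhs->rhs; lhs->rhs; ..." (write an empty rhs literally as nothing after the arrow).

cb->c; cc->

  | aaabaa
  | bcaaaa
  | aacaccac => aacaac
  | aca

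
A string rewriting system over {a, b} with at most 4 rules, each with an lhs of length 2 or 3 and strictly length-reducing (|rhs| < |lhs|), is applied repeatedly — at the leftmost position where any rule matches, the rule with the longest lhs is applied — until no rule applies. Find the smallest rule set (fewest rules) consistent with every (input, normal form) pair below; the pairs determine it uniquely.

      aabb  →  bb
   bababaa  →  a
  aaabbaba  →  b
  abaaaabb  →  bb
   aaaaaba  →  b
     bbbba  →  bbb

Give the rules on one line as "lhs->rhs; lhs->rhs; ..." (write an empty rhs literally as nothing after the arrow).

  | aabb => abb => bb
  | bababaa => babaa => baa => a
  | aaabbaba => aabbaba => abbaba => bbaba => bba => b
  | abaaaabb => baaabb => aabb => abb => bb

ab->b; aba->b; ba->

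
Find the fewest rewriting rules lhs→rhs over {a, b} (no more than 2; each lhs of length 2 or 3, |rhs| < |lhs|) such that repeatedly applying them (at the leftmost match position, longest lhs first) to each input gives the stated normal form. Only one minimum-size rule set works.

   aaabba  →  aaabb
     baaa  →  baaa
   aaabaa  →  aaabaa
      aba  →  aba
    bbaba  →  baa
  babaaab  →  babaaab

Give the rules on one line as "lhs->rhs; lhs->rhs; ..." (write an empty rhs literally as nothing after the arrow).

  | aaabba => aaabb
  | baaa
  | aaabaa
  | aba

bba->bb; bbb->ba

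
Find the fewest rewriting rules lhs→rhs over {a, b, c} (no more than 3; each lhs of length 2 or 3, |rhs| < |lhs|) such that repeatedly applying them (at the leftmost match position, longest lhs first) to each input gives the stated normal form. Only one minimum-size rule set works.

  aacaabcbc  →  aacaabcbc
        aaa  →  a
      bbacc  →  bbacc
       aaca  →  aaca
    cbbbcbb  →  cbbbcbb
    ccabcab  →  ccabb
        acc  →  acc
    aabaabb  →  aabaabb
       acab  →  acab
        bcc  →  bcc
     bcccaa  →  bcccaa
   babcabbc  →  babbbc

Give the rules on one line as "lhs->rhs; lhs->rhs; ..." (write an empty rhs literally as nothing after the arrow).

aaa->a; bca->b

  | aacaabcbc
  | aaa => a
  | bbacc
  | aaca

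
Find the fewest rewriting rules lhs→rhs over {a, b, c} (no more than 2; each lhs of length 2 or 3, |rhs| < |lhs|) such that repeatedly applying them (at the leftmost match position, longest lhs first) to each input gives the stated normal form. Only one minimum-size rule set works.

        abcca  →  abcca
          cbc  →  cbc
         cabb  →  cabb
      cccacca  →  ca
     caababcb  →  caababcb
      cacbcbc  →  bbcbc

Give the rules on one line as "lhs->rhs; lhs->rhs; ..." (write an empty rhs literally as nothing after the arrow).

cac->b; ccb->

  | abcca
  | cbc
  | cabb
  | cccacca => ccbca => ca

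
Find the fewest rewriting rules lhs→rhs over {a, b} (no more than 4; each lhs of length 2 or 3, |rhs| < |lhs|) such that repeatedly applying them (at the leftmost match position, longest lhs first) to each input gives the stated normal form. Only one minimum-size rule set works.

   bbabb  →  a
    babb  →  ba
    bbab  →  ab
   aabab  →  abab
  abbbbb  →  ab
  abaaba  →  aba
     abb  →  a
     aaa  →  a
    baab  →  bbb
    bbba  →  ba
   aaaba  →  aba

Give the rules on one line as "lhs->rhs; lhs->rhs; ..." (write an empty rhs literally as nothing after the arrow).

  | bbabb => abb => a
  | babb => ba
  | bbab => ab
  | aabab => abab

aa->a; abb->a; baa->bb; bba->a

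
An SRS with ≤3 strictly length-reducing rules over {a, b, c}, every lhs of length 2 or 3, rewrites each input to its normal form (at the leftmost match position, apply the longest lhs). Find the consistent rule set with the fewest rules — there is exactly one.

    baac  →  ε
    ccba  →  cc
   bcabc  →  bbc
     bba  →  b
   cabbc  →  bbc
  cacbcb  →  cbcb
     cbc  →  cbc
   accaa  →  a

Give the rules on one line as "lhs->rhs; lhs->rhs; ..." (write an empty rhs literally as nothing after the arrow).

ac->; ba->; ca->

  | baac => ac => ε
  | ccba => cc
  | bcabc => bbc
  | bba => b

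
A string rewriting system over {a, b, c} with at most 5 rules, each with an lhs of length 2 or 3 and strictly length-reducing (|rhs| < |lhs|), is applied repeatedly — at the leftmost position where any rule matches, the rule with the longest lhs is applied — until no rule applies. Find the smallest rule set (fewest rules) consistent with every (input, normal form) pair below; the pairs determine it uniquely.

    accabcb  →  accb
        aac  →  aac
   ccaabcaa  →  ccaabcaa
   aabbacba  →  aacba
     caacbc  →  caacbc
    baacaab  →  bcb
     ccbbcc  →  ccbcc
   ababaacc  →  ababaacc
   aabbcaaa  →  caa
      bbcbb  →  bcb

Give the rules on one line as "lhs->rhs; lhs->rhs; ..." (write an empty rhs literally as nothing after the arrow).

  | accabcb => accb
  | aac
  | ccaabcaa
  | aabbacba => aacba

abb->; aca->c; bb->b; cab->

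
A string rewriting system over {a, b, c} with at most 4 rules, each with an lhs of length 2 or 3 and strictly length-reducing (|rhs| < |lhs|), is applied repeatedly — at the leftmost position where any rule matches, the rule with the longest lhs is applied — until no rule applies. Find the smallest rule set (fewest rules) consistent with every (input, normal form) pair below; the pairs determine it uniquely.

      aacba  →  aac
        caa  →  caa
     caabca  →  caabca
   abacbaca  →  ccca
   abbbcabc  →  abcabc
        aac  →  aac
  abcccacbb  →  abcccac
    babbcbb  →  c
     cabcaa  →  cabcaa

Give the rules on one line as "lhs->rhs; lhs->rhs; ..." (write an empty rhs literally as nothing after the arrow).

aba->c; ba->; bb->

  | aacba => aac
  | caa
  | caabca
  | abacbaca => ccbaca => ccca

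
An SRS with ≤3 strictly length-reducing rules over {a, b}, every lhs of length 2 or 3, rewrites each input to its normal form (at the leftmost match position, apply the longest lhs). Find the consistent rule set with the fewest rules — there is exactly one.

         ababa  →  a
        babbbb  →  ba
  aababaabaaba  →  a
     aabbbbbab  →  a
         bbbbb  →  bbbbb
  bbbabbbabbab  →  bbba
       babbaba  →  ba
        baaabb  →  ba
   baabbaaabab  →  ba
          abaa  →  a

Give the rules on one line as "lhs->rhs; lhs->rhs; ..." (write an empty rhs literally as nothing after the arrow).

  | ababa => aaba => aba => aa => a
  | babbbb => babbb => babb => bab => ba
  | aababaabaaba => ababaabaaba => aabaabaaba => abaabaaba => aaabaaba => aabaaba => abaaba => aaaba => aaba => aba => aa => a
  | aabbbbbab => abbbbbab => abbbbab => abbbab => abbab => abab => aab => ab => a

aa->a; ab->a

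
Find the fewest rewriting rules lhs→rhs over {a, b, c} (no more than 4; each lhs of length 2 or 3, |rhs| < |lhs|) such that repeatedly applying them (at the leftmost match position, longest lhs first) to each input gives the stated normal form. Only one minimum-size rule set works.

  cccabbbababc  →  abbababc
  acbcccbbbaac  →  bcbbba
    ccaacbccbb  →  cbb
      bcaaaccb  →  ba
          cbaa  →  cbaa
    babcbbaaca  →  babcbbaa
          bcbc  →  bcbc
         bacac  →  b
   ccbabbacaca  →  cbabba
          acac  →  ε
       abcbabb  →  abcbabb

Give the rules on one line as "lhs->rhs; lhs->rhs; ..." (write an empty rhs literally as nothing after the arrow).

ac->; cab->a; cc->c

  | cccabbbababc => ccabbbababc => cabbbababc => abbababc
  | acbcccbbbaac => bcccbbbaac => bccbbbaac => bcbbbaac => bcbbba
  | ccaacbccbb => caacbccbb => cabccbb => accbb => cbb
  | bcaaaccb => bcaacb => bcab => ba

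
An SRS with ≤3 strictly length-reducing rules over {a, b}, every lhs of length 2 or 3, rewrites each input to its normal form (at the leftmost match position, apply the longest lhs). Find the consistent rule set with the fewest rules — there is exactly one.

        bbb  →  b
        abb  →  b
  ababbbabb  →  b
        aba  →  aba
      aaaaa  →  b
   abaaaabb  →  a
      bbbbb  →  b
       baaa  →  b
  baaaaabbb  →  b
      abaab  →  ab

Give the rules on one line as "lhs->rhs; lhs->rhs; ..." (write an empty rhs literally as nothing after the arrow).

  | bbb => b
  | abb => aa => b
  | ababbbabb => abababb => ababaa => ababb => abaa => abb => aa => b
  | aba

aa->b; bb->a; bbb->b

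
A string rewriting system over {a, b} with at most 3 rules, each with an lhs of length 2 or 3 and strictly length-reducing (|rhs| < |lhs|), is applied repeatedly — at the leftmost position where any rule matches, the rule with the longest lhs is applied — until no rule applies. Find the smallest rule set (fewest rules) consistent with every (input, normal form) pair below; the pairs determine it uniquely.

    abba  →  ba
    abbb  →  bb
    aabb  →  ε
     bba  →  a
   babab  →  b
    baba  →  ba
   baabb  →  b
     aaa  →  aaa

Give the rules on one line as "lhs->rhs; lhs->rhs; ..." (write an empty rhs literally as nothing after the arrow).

ab->; bba->a

  | abba => ba
  | abbb => bb
  | aabb => ab => ε
  | bba => a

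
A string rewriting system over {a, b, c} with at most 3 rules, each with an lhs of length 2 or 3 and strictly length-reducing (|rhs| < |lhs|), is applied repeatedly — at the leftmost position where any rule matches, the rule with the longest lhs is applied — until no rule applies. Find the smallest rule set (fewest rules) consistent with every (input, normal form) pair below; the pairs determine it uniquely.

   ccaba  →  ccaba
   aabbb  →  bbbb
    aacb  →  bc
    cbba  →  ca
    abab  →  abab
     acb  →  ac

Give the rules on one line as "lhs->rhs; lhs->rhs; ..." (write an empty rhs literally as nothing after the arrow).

aa->b; cb->c

  | ccaba
  | aabbb => bbbb
  | aacb => bcb => bc
  | cbba => cba => ca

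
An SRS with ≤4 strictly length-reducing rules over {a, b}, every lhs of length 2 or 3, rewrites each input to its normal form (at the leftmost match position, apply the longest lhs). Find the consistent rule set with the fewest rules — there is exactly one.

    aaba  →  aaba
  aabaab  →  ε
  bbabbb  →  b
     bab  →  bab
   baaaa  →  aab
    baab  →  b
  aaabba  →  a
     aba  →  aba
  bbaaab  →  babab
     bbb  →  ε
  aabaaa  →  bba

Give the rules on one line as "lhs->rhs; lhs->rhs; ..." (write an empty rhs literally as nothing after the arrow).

  | aaba
  | aabaab => aaabb => bbb => ε
  | bbabbb => bbbb => b
  | bab

aaa->b; abb->b; baa->ab; bbb->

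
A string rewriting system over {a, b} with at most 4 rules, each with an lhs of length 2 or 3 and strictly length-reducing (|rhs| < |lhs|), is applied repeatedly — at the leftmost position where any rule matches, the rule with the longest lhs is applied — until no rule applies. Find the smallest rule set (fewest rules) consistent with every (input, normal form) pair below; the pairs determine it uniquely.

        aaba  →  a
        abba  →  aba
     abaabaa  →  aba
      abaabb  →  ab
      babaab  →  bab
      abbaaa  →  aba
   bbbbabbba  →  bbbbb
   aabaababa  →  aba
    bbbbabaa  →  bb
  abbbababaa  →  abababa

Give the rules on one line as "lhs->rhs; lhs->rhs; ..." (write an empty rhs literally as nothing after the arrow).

aa->a; aab->; abb->ab; bba->b

  | aaba => a
  | abba => aba
  | abaabaa => abaa => aba
  | abaabb => abb => ab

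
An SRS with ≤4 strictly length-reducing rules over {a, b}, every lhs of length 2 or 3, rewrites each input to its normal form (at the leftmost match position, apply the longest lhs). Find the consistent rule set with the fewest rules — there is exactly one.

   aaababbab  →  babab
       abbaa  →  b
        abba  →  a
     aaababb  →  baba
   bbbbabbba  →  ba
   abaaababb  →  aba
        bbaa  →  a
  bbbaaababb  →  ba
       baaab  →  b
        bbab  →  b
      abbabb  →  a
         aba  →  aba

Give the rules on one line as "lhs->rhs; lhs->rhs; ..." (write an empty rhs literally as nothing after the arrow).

  | aaababbab => bababbab => babab
  | abbaa => aa => b
  | abba => a
  | aaababb => bababb => baba

aa->b; bb->; bba->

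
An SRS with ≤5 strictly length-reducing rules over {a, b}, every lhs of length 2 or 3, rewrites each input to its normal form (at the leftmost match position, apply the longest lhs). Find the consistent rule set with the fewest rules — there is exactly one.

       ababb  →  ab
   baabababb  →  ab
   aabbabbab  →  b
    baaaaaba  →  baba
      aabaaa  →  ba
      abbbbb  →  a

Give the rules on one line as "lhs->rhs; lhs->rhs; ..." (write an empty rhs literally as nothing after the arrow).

aa->; bb->a; bba->a; bbb->a

  | ababb => abaa => ab
  | baabababb => bbababb => ababb => abaa => ab
  | aabbabbab => bbabbab => abbab => aab => b
  | baaaaaba => baaaba => baba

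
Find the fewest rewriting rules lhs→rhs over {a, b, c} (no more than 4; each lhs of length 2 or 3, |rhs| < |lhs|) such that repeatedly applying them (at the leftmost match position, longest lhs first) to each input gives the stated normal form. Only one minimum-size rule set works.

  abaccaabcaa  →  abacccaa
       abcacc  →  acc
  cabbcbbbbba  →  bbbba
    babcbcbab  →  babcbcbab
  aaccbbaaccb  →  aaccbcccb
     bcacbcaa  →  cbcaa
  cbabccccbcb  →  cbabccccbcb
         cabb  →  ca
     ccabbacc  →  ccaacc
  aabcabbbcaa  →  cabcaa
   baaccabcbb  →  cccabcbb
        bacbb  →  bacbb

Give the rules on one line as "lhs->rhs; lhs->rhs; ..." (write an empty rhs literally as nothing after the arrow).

aab->; abb->a; baa->c; cac->aa

  | abaccaabcaa => abacccaa
  | abcacc => abaac => acc
  | cabbcbbbbba => cacbbbbba => aabbbbba => bbbba
  | babcbcbab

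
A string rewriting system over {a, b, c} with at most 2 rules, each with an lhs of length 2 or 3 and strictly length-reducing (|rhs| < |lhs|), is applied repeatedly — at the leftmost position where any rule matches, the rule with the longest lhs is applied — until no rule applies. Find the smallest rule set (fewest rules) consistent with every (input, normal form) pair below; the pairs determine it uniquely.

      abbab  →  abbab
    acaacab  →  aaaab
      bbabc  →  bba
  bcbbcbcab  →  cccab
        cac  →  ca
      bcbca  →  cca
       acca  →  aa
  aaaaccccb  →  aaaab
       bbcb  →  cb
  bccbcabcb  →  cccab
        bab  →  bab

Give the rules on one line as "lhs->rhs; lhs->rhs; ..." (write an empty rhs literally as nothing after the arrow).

ac->a; bc->c

  | abbab
  | acaacab => aaacab => aaaab
  | bbabc => bbac => bba
  | bcbbcbcab => cbbcbcab => cbcbcab => ccbcab => cccab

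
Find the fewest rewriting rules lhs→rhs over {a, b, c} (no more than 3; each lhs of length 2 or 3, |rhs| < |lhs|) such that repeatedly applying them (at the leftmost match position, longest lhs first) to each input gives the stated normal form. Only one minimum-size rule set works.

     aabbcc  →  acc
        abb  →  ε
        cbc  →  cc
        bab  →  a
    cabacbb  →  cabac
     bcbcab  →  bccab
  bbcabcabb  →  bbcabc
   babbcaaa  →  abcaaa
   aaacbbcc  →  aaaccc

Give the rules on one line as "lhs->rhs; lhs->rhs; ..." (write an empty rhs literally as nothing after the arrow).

abb->; bab->a; cb->c

  | aabbcc => acc
  | abb => ε
  | cbc => cc
  | bab => a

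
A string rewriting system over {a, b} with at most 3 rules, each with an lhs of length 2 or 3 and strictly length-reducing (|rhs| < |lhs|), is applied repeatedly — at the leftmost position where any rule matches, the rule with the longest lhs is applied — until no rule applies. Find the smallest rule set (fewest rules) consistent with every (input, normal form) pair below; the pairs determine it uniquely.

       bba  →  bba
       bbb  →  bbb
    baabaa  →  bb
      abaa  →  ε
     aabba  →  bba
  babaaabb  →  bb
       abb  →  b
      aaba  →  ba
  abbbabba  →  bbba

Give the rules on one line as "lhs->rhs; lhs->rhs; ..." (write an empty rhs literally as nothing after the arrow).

aa->; ab->

  | bba
  | bbb
  | baabaa => bbaa => bb
  | abaa => aa => ε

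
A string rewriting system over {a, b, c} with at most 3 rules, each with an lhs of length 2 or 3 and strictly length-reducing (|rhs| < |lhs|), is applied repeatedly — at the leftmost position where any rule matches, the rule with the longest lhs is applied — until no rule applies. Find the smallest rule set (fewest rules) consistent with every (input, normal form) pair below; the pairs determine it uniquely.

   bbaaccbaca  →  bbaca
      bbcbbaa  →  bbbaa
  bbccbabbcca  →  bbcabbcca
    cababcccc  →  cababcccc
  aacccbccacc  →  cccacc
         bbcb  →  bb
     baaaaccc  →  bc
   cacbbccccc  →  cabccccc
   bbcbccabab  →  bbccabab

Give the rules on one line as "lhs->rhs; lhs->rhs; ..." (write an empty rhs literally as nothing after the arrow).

aac->; cb->

  | bbaaccbaca => bbcbaca => bbaca
  | bbcbbaa => bbbaa
  | bbccbabbcca => bbcabbcca
  | cababcccc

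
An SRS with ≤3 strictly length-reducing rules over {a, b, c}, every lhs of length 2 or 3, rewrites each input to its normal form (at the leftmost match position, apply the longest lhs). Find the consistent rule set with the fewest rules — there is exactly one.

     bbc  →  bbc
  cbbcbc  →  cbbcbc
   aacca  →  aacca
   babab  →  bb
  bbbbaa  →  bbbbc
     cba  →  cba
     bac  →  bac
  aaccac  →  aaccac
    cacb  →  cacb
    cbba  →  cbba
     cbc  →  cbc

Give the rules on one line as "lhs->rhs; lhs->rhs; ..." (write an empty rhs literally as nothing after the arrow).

  | bbc
  | cbbcbc
  | aacca
  | babab => bb

aba->; baa->bc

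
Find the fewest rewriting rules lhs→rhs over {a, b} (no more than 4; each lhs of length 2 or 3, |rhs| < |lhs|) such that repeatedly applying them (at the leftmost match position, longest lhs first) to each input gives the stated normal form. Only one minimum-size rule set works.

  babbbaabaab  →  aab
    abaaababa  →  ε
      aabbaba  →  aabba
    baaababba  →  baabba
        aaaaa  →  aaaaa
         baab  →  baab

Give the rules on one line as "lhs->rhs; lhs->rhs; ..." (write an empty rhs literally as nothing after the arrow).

  | babbbaabaab => bbbaabaab => aabaab => aab
  | abaaababa => aababa => aba => ε
  | aabbaba => aabba
  | baaababba => baabba

aba->; bab->b; bbb->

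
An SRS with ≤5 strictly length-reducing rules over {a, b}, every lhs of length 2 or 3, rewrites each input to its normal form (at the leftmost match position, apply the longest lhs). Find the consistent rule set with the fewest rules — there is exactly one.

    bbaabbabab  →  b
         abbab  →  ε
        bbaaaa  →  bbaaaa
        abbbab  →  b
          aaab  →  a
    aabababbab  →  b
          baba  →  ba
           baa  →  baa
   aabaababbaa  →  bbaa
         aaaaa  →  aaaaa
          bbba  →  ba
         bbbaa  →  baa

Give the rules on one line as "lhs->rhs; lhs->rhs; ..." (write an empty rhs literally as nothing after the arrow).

aab->ba; ab->; abb->; bbb->b

  | bbaabbabab => bbbababab => bababab => babab => bab => b
  | abbab => ab => ε
  | bbaaaa
  | abbbab => bab => b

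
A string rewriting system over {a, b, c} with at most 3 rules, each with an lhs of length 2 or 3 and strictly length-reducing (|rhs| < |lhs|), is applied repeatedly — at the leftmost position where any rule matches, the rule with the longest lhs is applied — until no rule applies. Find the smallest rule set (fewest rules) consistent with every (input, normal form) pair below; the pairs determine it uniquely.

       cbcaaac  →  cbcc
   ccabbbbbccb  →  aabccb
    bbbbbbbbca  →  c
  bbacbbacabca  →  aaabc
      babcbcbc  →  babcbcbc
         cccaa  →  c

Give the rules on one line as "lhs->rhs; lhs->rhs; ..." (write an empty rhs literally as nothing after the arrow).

bb->; ca->c; cca->aa

  | cbcaaac => cbcaac => cbcac => cbcc
  | ccabbbbbccb => aabbbbbccb => aabbbccb => aabccb
  | bbbbbbbbca => bbbbbbca => bbbbca => bbca => ca => c
  | bbacbbacabca => acbbacabca => acacabca => accabca => aaabca => aaabc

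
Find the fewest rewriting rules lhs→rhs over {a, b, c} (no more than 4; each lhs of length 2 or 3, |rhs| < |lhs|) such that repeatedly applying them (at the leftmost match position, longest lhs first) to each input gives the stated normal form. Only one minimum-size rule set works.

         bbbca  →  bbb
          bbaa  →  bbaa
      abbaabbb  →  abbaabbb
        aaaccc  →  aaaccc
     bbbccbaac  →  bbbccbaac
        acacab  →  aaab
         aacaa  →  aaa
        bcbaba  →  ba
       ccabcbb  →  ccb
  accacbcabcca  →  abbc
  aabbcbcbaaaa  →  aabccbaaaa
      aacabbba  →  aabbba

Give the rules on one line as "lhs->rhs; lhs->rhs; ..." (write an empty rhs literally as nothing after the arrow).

  | bbbca => bbb
  | bbaa
  | abbaabbb
  | aaaccc

bcb->c; ca->; cac->a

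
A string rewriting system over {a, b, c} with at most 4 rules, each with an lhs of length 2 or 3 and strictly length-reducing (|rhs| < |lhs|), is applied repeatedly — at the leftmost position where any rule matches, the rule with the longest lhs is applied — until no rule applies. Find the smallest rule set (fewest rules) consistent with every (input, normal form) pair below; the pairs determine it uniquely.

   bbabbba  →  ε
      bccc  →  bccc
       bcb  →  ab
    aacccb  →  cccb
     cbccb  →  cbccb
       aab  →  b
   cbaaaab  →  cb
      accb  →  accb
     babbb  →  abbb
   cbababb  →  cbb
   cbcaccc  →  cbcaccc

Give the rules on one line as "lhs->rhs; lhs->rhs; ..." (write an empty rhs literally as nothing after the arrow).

aa->; ba->a; bcb->ab

  | bbabbba => babbba => abbba => abba => aba => aa => ε
  | bccc
  | bcb => ab
  | aacccb => cccb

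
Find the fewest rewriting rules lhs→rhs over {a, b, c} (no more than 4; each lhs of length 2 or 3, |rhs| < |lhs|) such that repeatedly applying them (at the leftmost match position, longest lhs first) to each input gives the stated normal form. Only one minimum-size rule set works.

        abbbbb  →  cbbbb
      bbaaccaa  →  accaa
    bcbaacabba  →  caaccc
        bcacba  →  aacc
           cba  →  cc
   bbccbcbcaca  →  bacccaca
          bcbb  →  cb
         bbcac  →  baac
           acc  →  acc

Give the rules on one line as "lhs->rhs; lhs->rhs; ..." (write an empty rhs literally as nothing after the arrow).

ab->c; bba->; bc->a; cba->cc

  | abbbbb => cbbbb
  | bbaaccaa => accaa
  | bcbaacabba => abaacabba => caacabba => caaccba => caaccc
  | bcacba => aacba => aacc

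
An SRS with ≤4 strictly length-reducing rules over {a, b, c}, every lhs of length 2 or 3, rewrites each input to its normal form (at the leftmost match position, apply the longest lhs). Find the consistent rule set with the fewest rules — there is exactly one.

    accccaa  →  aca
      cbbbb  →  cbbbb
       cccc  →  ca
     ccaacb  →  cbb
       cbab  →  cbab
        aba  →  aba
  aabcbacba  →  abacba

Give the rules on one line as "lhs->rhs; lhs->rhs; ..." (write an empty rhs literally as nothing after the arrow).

  | accccaa => acbcaa => acaaa => aca
  | cbbbb
  | cccc => cbc => ca
  | ccaacb => cccb => cbb

aa->; bc->a; ccc->cb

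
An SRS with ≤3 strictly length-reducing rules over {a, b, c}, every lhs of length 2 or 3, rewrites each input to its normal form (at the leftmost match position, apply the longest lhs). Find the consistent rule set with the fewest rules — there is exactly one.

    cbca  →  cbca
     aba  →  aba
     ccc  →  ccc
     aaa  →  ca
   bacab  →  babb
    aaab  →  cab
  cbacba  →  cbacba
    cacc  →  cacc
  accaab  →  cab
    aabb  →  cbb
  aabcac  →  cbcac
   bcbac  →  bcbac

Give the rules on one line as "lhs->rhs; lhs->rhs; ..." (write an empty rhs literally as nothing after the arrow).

aa->c; aca->ab; cca->a

  | cbca
  | aba
  | ccc
  | aaa => ca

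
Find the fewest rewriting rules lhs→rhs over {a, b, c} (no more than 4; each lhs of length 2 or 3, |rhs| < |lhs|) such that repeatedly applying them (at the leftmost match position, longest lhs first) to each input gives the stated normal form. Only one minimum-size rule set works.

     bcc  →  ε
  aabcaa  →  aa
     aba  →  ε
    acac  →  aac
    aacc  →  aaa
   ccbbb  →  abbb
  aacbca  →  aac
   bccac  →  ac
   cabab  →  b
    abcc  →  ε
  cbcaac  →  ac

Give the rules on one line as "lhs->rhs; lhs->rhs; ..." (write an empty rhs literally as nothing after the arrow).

  | bcc => ba => ε
  | aabcaa => aabaa => aa
  | aba => ε
  | acac => aac

aba->; ba->; ca->a; cc->a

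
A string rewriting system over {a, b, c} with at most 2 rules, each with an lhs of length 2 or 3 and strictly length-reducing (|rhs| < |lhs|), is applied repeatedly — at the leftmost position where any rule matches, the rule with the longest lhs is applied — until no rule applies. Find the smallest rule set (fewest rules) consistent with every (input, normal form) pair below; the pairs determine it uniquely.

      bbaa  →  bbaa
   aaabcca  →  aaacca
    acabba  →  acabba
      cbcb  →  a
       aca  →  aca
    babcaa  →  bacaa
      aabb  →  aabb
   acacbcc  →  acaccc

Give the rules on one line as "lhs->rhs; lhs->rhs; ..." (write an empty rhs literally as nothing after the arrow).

bc->c; ccb->a

  | bbaa
  | aaabcca => aaacca
  | acabba
  | cbcb => ccb => a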